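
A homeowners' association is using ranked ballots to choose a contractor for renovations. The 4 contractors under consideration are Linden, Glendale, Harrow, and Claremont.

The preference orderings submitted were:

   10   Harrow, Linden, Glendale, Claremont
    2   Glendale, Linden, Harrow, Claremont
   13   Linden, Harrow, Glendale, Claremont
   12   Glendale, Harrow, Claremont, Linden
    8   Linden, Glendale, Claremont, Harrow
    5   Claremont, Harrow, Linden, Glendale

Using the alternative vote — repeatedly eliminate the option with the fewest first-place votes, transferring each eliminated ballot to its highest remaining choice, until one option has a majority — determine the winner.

Harrow

Round 1: Linden 21, Glendale 14, Harrow 10, Claremont 5. Claremont has the fewest and is eliminated.
Round 2: Linden 21, Harrow 15, Glendale 14. Glendale has the fewest and is eliminated.
Round 3: Harrow 27, Linden 23. Harrow has a majority.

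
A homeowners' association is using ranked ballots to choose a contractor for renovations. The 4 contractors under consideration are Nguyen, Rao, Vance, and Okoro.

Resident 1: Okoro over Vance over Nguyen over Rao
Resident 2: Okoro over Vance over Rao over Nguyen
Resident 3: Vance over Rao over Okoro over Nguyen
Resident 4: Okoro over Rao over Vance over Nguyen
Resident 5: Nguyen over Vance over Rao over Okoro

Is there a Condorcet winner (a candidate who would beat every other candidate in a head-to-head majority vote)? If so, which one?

Okoro

Head-to-head results (5 voters total):
Nguyen vs Rao: Rao wins 3–2.
Nguyen vs Vance: Vance wins 4–1.
Nguyen vs Okoro: Okoro wins 4–1.
Rao vs Vance: Vance wins 4–1.
Rao vs Okoro: Okoro wins 3–2.
Vance vs Okoro: Okoro wins 3–2.
Okoro beats each rival — Nguyen (4–1), Rao (3–2), Vance (3–2) — so Okoro is the Condorcet winner.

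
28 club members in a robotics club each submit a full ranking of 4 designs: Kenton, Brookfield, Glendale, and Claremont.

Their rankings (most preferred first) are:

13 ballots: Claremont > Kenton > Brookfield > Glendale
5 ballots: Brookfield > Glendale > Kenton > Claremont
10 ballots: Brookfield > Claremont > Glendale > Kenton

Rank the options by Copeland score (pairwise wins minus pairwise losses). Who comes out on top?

Pairwise results:
  Kenton vs Brookfield: Brookfield wins 15–13.
  Kenton vs Glendale: Glendale wins 15–13.
  Kenton vs Claremont: Claremont wins 23–5.
  Brookfield vs Glendale: Brookfield wins 28–0.
  Brookfield vs Claremont: Brookfield wins 15–13.
  Glendale vs Claremont: Claremont wins 23–5.
Copeland scores (wins − losses):
  Kenton: 0 − 3 = -3
  Brookfield: 3 − 0 = 3
  Glendale: 1 − 2 = -1
  Claremont: 2 − 1 = 1
Brookfield has the best Copeland score.

Brookfield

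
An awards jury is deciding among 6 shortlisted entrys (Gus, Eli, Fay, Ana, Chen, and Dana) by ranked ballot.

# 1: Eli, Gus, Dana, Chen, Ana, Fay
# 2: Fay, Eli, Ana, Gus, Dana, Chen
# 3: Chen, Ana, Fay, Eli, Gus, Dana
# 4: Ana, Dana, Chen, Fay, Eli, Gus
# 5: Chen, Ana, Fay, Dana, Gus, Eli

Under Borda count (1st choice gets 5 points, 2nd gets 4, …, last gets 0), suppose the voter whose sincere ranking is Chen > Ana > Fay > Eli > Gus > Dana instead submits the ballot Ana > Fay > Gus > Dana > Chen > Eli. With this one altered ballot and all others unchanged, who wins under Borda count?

Borda totals with the altered ballot: Gus 10, Eli 10, Fay 14, Ana 18, Chen 11, Dana 12.
The winner is unchanged: still Ana.

Ana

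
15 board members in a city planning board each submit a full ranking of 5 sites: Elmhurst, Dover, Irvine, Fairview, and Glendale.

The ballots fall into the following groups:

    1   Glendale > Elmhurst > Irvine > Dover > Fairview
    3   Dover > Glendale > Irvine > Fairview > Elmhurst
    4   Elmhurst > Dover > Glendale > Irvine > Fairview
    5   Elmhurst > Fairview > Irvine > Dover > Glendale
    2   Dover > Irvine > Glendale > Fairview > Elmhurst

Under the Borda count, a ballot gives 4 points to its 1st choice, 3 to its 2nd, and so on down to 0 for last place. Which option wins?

Borda scores:
  Elmhurst: 3 + 3·0 + 4·4 + 5·4 + 2·0 = 39
  Dover: 1 + 3·4 + 4·3 + 5·1 + 2·4 = 38
  Irvine: 2 + 3·2 + 4·1 + 5·2 + 2·3 = 28
  Fairview: 0 + 3·1 + 4·0 + 5·3 + 2·1 = 20
  Glendale: 4 + 3·3 + 4·2 + 5·0 + 2·2 = 25
Elmhurst has the highest total.

Elmhurst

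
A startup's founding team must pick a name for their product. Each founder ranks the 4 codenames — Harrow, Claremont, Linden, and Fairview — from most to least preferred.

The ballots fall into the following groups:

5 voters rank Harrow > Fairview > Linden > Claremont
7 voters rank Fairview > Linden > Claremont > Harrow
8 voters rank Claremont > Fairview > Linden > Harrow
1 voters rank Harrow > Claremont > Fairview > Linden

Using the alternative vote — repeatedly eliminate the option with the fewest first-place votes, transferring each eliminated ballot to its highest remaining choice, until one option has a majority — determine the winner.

Round 1: Claremont 8, Fairview 7, Harrow 6, Linden 0. Linden has the fewest and is eliminated.
Round 2: Claremont 8, Fairview 7, Harrow 6. Harrow has the fewest and is eliminated.
Round 3: Fairview 12, Claremont 9. Fairview has a majority.

Fairview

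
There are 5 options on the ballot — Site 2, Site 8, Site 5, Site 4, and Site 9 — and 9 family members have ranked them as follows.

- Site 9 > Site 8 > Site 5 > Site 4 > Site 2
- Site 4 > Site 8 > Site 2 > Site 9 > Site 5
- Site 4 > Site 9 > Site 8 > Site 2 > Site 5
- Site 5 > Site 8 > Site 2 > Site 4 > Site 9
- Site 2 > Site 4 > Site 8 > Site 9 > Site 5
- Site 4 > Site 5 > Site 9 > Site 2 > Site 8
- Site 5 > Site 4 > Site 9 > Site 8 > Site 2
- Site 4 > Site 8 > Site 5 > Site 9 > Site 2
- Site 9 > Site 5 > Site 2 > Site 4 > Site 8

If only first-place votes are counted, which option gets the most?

First-place vote totals:
  Site 2: 1
  Site 8: 0
  Site 5: 2
  Site 4: 4
  Site 9: 2
Site 4 has the most first-place votes.

Site 4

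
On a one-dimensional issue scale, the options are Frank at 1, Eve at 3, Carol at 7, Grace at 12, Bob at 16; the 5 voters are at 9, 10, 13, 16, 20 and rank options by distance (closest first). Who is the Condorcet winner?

Grace

With single-peaked preferences on a line, the Condorcet winner is the candidate closest to the median voter.
The median voter (position 13) is closest to Grace at 12.
Check: Grace vs Eve — voters closer to Grace: 5 of 5.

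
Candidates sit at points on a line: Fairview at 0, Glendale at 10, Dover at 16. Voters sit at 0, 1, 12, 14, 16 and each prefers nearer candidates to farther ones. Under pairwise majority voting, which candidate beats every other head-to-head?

Glendale

With single-peaked preferences on a line, the Condorcet winner is the candidate closest to the median voter.
The median voter (position 12) is closest to Glendale at 10.
Check: Glendale vs Fairview — voters closer to Glendale: 3 of 5.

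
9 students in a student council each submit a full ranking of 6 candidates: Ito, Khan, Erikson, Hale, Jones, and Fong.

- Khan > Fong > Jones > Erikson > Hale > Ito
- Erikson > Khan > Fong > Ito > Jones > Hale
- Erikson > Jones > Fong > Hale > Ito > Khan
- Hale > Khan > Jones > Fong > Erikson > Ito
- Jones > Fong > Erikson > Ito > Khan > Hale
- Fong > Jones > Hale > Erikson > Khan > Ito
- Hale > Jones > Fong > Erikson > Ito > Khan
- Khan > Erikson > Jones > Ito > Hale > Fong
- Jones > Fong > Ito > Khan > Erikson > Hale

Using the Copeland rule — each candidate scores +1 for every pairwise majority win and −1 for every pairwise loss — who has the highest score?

Pairwise results:
  Ito vs Khan: Khan wins 5–4.
  Ito vs Erikson: Erikson wins 8–1.
  Ito vs Hale: Hale wins 5–4.
  Ito vs Jones: Jones wins 8–1.
  Ito vs Fong: Fong wins 8–1.
  Khan vs Erikson: Erikson wins 5–4.
  Khan vs Hale: Khan wins 5–4.
  Khan vs Jones: Jones wins 5–4.
  Khan vs Fong: Fong wins 5–4.
  Erikson vs Hale: Erikson wins 6–3.
  Erikson vs Jones: Jones wins 6–3.
  Erikson vs Fong: Fong wins 6–3.
  Hale vs Jones: Jones wins 7–2.
  Hale vs Fong: Fong wins 6–3.
  Jones vs Fong: Jones wins 6–3.
Copeland scores (wins − losses):
  Ito: 0 − 5 = -5
  Khan: 2 − 3 = -1
  Erikson: 3 − 2 = 1
  Hale: 1 − 4 = -3
  Jones: 5 − 0 = 5
  Fong: 4 − 1 = 3
Jones has the best Copeland score.

Jones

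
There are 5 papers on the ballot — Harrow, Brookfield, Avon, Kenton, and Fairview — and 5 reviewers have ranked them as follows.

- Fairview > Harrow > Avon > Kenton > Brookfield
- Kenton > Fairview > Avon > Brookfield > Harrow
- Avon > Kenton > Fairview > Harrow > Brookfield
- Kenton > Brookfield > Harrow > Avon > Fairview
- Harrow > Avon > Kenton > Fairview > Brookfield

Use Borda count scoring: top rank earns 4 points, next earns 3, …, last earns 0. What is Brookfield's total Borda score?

Borda scores:
  Harrow: 3 + 0 + 1 + 2 + 4 = 10
  Brookfield: 0 + 1 + 0 + 3 + 0 = 4
  Avon: 2 + 2 + 4 + 1 + 3 = 12
  Kenton: 1 + 4 + 3 + 4 + 2 = 14
  Fairview: 4 + 3 + 2 + 0 + 1 = 10

4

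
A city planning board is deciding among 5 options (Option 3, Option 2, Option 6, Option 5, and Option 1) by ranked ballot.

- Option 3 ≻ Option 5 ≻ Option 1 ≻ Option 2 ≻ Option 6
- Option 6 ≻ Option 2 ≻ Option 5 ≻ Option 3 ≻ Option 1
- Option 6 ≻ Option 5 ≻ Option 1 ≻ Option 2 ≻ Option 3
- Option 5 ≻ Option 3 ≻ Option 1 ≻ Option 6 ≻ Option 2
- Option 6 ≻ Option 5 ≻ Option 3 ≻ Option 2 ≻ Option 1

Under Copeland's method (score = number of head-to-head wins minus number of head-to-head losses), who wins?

Pairwise results:
  Option 3 vs Option 2: Option 3 wins 3–2.
  Option 3 vs Option 6: Option 6 wins 3–2.
  Option 3 vs Option 5: Option 5 wins 4–1.
  Option 3 vs Option 1: Option 3 wins 4–1.
  Option 2 vs Option 6: Option 6 wins 4–1.
  Option 2 vs Option 5: Option 5 wins 4–1.
  Option 2 vs Option 1: Option 1 wins 3–2.
  Option 6 vs Option 5: Option 6 wins 3–2.
  Option 6 vs Option 1: Option 6 wins 3–2.
  Option 5 vs Option 1: Option 5 wins 5–0.
Copeland scores (wins − losses):
  Option 3: 2 − 2 = 0
  Option 2: 0 − 4 = -4
  Option 6: 4 − 0 = 4
  Option 5: 3 − 1 = 2
  Option 1: 1 − 3 = -2
Option 6 has the best Copeland score.

Option 6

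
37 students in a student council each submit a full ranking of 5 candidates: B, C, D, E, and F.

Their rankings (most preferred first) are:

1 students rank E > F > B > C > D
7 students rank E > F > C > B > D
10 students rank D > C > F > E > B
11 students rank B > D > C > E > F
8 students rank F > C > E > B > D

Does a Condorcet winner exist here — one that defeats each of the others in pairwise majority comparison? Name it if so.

Head-to-head results (37 voters total):
B vs C: C wins 25–12.
B vs D: B wins 27–10.
B vs E: E wins 26–11.
B vs F: F wins 26–11.
C vs D: D wins 21–16.
C vs E: C wins 29–8.
C vs F: C wins 21–16.
D vs E: D wins 21–16.
D vs F: D wins 21–16.
E vs F: E wins 19–18.
No candidate beats all others: B beats D beats C beats B, a majority cycle.

There is no Condorcet winner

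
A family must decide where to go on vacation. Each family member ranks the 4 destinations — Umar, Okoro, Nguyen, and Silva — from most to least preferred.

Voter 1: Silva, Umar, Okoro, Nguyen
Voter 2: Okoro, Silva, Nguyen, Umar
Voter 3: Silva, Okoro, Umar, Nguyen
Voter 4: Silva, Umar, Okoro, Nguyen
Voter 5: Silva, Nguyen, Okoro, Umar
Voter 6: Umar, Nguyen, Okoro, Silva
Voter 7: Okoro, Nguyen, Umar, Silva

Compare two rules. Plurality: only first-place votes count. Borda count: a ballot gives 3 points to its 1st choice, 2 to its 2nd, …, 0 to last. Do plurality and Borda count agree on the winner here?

Plurality first-place counts: Umar 1, Okoro 2, Nguyen 0, Silva 4 → Silva.
Borda totals: Umar 9, Okoro 12, Nguyen 7, Silva 14 → Silva.
The two rules agree on Silva.

Yes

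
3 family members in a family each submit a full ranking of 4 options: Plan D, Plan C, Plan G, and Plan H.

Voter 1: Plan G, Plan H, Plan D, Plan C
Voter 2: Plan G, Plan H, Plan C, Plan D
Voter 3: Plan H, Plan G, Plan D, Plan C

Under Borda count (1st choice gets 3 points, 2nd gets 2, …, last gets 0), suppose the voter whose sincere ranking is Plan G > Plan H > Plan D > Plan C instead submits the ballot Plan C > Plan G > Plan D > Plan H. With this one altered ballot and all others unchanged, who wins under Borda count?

Borda totals with the altered ballot: Plan D 2, Plan C 4, Plan G 7, Plan H 5.
The winner is unchanged: still Plan G.

Plan G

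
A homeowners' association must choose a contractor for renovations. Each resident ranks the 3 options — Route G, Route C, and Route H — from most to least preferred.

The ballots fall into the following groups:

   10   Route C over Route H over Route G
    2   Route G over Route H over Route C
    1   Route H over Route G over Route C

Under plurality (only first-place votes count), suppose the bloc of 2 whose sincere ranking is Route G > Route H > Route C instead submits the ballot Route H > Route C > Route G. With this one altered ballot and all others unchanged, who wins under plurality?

First-place totals with the altered ballot: Route G 0, Route C 10, Route H 3.
The winner is unchanged: still Route C.

Route C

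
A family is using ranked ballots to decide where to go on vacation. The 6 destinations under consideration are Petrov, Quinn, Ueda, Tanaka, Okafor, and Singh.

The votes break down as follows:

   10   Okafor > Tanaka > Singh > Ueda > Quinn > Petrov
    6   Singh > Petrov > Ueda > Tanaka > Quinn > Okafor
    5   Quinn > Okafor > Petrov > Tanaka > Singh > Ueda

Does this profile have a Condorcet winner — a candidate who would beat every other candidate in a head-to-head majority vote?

Head-to-head results (21 voters total):
Petrov vs Quinn: Quinn wins 15–6.
Petrov vs Ueda: Petrov wins 11–10.
Petrov vs Tanaka: Petrov wins 11–10.
Petrov vs Okafor: Okafor wins 15–6.
Petrov vs Singh: Singh wins 16–5.
Quinn vs Ueda: Ueda wins 16–5.
Quinn vs Tanaka: Tanaka wins 16–5.
Quinn vs Okafor: Quinn wins 11–10.
Quinn vs Singh: Singh wins 16–5.
Ueda vs Tanaka: Tanaka wins 15–6.
Ueda vs Okafor: Okafor wins 15–6.
Ueda vs Singh: Singh wins 21–0.
Tanaka vs Okafor: Okafor wins 15–6.
Tanaka vs Singh: Tanaka wins 15–6.
Okafor vs Singh: Okafor wins 15–6.
No candidate beats all others: Petrov beats Ueda beats Quinn beats Petrov, a majority cycle.

No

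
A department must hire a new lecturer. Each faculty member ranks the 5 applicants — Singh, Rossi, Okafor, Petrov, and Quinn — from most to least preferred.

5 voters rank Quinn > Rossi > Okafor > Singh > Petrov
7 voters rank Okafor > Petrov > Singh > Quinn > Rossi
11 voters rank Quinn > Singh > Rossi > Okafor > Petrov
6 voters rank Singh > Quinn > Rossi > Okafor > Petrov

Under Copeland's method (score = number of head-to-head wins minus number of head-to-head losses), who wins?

Pairwise results:
  Singh vs Rossi: Singh wins 24–5.
  Singh vs Okafor: Singh wins 17–12.
  Singh vs Petrov: Singh wins 22–7.
  Singh vs Quinn: Quinn wins 16–13.
  Rossi vs Okafor: Rossi wins 22–7.
  Rossi vs Petrov: Rossi wins 22–7.
  Rossi vs Quinn: Quinn wins 29–0.
  Okafor vs Petrov: Okafor wins 29–0.
  Okafor vs Quinn: Quinn wins 22–7.
  Petrov vs Quinn: Quinn wins 22–7.
Copeland scores (wins − losses):
  Singh: 3 − 1 = 2
  Rossi: 2 − 2 = 0
  Okafor: 1 − 3 = -2
  Petrov: 0 − 4 = -4
  Quinn: 4 − 0 = 4
Quinn has the best Copeland score.

Quinn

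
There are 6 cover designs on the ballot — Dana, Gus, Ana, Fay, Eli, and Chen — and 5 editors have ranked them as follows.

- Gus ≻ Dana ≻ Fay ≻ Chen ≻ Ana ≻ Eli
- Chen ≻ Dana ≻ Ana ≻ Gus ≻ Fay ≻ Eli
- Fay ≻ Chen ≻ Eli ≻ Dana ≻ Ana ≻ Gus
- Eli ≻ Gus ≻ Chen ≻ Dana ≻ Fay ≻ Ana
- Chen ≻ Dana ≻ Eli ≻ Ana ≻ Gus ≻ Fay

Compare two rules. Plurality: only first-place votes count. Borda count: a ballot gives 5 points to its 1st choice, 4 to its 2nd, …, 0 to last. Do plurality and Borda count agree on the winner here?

Plurality first-place counts: Dana 0, Gus 1, Ana 0, Fay 1, Eli 1, Chen 2 → Chen.
Borda totals: Dana 16, Gus 12, Ana 7, Fay 10, Eli 11, Chen 19 → Chen.
The two rules agree on Chen.

Yes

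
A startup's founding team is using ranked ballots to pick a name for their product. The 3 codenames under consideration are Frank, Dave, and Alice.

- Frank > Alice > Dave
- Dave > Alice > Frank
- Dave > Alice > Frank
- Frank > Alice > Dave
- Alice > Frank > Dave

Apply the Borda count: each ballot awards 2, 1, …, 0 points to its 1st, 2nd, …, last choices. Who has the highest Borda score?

Alice

Borda scores:
  Frank: 2 + 0 + 0 + 2 + 1 = 5
  Dave: 0 + 2 + 2 + 0 + 0 = 4
  Alice: 1 + 1 + 1 + 1 + 2 = 6
Alice has the highest total.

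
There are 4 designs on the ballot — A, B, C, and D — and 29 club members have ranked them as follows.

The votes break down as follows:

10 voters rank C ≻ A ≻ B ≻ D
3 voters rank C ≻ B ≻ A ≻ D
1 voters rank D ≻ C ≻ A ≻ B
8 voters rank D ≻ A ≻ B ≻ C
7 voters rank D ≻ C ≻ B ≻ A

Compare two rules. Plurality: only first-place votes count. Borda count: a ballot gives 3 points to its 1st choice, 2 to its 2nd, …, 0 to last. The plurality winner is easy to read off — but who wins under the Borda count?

C

Plurality first-place counts: A 0, B 0, C 13, D 16 → D.
Borda totals: A 40, B 31, C 55, D 48 → C.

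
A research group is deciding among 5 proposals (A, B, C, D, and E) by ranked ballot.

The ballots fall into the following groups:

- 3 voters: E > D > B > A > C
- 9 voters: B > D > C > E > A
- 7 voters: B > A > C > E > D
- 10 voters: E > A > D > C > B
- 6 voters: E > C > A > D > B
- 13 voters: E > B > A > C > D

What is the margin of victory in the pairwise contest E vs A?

Ballots ranking E above A: 3+9+10+6+13 = 41.
Ballots ranking A above E: 7.
E wins 41–7, a margin of 34.

34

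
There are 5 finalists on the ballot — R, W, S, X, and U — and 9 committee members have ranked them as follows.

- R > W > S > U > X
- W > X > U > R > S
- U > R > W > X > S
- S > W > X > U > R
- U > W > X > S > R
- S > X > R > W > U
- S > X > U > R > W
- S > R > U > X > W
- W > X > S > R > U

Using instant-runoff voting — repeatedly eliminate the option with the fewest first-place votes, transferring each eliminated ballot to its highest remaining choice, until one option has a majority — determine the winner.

Round 1: S 4, W 2, U 2, R 1, X 0. X has the fewest and is eliminated.
Round 2: S 4, W 2, U 2, R 1. R has the fewest and is eliminated.
Round 3: S 4, W 3, U 2. U has the fewest and is eliminated.
Round 4: W 5, S 4. W has a majority.

W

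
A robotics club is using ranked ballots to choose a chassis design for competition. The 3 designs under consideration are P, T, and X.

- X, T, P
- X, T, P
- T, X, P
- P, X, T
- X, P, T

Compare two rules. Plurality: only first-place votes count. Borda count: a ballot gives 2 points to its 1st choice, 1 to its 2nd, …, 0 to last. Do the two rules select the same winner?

Plurality first-place counts: P 1, T 1, X 3 → X.
Borda totals: P 3, T 4, X 8 → X.
The two rules agree on X.

Yes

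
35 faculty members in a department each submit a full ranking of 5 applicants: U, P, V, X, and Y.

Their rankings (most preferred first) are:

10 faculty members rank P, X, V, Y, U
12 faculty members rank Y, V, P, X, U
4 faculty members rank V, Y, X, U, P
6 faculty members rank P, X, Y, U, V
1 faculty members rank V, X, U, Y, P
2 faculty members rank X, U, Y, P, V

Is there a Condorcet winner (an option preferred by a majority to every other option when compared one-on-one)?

No

Head-to-head results (35 voters total):
U vs P: P wins 28–7.
U vs V: V wins 27–8.
U vs X: X wins 35–0.
U vs Y: Y wins 32–3.
P vs V: P wins 18–17.
P vs X: P wins 28–7.
P vs Y: Y wins 19–16.
V vs X: X wins 18–17.
V vs Y: Y wins 20–15.
X vs Y: X wins 19–16.
No candidate beats all others: P beats X beats Y beats P, a majority cycle.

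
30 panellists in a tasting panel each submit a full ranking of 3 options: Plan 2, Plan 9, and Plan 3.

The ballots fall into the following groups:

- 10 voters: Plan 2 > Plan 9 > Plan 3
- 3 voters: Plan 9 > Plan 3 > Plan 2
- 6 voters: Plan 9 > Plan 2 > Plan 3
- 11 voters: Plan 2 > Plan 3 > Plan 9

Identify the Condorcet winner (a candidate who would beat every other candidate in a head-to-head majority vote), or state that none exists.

Plan 2

Head-to-head results (30 voters total):
Plan 2 vs Plan 9: Plan 2 wins 21–9.
Plan 2 vs Plan 3: Plan 2 wins 27–3.
Plan 9 vs Plan 3: Plan 9 wins 19–11.
Plan 2 beats each rival — Plan 9 (21–9), Plan 3 (27–3) — so Plan 2 is the Condorcet winner.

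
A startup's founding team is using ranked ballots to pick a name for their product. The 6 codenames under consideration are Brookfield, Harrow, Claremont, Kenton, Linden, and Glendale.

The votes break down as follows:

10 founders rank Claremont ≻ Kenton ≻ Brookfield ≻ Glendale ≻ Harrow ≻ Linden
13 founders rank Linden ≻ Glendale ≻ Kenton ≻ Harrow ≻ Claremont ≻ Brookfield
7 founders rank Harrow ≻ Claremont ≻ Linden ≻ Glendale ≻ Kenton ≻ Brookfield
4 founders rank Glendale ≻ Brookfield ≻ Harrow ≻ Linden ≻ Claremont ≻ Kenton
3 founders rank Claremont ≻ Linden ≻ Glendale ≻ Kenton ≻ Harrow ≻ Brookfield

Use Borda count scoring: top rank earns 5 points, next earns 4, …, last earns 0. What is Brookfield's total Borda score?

46

Borda scores:
  Brookfield: 10·3 + 13·0 + 7·0 + 4·4 + 3·0 = 46
  Harrow: 10·1 + 13·2 + 7·5 + 4·3 + 3·1 = 86
  Claremont: 10·5 + 13·1 + 7·4 + 4·1 + 3·5 = 110
  Kenton: 10·4 + 13·3 + 7·1 + 4·0 + 3·2 = 92
  Linden: 10·0 + 13·5 + 7·3 + 4·2 + 3·4 = 106
  Glendale: 10·2 + 13·4 + 7·2 + 4·5 + 3·3 = 115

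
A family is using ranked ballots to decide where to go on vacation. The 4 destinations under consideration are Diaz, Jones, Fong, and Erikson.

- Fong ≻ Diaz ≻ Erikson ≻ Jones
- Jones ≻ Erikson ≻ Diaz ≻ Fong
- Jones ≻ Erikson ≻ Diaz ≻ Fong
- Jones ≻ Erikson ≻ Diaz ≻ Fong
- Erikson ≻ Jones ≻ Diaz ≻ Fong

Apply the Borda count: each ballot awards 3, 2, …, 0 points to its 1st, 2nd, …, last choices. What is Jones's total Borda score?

11

Borda scores:
  Diaz: 2 + 1 + 1 + 1 + 1 = 6
  Jones: 0 + 3 + 3 + 3 + 2 = 11
  Fong: 3 + 0 + 0 + 0 + 0 = 3
  Erikson: 1 + 2 + 2 + 2 + 3 = 10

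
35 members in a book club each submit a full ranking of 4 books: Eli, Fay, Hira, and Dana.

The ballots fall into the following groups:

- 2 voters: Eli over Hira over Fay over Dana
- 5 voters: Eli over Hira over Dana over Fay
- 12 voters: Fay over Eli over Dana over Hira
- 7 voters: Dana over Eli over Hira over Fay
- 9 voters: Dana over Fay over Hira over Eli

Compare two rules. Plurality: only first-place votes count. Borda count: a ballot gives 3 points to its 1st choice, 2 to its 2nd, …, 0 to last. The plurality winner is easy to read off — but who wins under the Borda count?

Plurality first-place counts: Eli 7, Fay 12, Hira 0, Dana 16 → Dana.
Borda totals: Eli 59, Fay 56, Hira 30, Dana 65 → Dana.

Dana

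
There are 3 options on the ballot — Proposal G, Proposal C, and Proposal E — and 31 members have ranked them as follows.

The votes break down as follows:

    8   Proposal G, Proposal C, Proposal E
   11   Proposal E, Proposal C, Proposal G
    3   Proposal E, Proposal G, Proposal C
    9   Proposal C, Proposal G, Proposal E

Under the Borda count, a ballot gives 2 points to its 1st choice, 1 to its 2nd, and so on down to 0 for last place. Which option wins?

Proposal C

Borda scores:
  Proposal G: 8·2 + 11·0 + 3·1 + 9·1 = 28
  Proposal C: 8·1 + 11·1 + 3·0 + 9·2 = 37
  Proposal E: 8·0 + 11·2 + 3·2 + 9·0 = 28
Proposal C has the highest total.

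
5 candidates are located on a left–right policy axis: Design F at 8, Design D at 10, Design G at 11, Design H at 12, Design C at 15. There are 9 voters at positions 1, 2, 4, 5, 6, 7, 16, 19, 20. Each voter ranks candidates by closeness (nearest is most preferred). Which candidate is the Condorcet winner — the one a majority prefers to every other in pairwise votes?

With single-peaked preferences on a line, the Condorcet winner is the candidate closest to the median voter.
The median voter (position 6) is closest to Design F at 8.
Check: Design F vs Design D — voters closer to Design F: 6 of 9.

Design F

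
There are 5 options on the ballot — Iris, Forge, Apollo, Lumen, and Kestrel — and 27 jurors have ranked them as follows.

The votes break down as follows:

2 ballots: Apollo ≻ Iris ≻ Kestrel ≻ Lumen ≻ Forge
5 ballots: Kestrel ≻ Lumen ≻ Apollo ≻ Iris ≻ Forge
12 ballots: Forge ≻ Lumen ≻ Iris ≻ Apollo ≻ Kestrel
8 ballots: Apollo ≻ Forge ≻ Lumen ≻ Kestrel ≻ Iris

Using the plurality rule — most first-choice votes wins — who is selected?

First-place vote totals:
  Iris: 0
  Forge: 12
  Apollo: 10
  Lumen: 0
  Kestrel: 5
Forge has the most first-place votes.

Forge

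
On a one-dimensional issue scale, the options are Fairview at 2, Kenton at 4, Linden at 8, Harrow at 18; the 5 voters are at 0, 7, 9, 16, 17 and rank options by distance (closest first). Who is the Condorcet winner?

With single-peaked preferences on a line, the Condorcet winner is the candidate closest to the median voter.
The median voter (position 9) is closest to Linden at 8.
Check: Linden vs Kenton — voters closer to Linden: 4 of 5.

Linden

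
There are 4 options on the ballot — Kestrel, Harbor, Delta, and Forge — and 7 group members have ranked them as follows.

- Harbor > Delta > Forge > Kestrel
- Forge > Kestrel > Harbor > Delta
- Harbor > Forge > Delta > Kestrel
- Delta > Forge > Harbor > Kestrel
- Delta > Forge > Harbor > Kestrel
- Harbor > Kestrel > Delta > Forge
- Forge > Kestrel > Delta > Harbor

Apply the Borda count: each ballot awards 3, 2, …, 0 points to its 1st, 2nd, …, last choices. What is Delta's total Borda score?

Borda scores:
  Kestrel: 0 + 2 + 0 + 0 + 0 + 2 + 2 = 6
  Harbor: 3 + 1 + 3 + 1 + 1 + 3 + 0 = 12
  Delta: 2 + 0 + 1 + 3 + 3 + 1 + 1 = 11
  Forge: 1 + 3 + 2 + 2 + 2 + 0 + 3 = 13

11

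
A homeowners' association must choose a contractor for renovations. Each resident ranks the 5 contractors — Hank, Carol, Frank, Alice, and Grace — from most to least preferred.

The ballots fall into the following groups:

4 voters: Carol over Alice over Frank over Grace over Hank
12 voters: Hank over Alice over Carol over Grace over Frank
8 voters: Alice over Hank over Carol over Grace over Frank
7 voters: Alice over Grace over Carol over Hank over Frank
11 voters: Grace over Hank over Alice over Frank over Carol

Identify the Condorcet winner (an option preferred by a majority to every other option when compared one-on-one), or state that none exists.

None — there is no Condorcet winner

Head-to-head results (42 voters total):
Hank vs Carol: Hank wins 31–11.
Hank vs Frank: Hank wins 38–4.
Hank vs Alice: Hank wins 23–19.
Hank vs Grace: Grace wins 22–20.
Carol vs Frank: Carol wins 31–11.
Carol vs Alice: Alice wins 38–4.
Carol vs Grace: Carol wins 24–18.
Frank vs Alice: Alice wins 42–0.
Frank vs Grace: Grace wins 38–4.
Alice vs Grace: Alice wins 31–11.
No candidate beats all others: Hank beats Carol beats Grace beats Hank, a majority cycle.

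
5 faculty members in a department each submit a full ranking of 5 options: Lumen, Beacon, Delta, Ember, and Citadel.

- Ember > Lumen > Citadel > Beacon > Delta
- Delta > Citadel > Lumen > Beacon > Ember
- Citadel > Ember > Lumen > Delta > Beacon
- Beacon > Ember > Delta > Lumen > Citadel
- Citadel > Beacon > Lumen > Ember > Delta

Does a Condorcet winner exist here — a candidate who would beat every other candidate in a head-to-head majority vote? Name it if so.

Head-to-head results (5 voters total):
Lumen vs Beacon: Lumen wins 3–2.
Lumen vs Delta: Lumen wins 3–2.
Lumen vs Ember: Ember wins 3–2.
Lumen vs Citadel: Citadel wins 3–2.
Beacon vs Delta: Beacon wins 3–2.
Beacon vs Ember: Beacon wins 3–2.
Beacon vs Citadel: Citadel wins 4–1.
Delta vs Ember: Ember wins 4–1.
Delta vs Citadel: Citadel wins 3–2.
Ember vs Citadel: Citadel wins 3–2.
Citadel beats each rival — Lumen (3–2), Beacon (4–1), Delta (3–2), Ember (3–2) — so Citadel is the Condorcet winner.

Citadel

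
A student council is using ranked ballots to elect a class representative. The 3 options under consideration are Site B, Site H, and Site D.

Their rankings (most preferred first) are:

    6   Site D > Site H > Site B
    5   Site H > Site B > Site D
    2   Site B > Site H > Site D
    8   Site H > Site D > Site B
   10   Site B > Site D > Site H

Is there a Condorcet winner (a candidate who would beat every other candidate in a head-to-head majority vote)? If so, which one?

Head-to-head results (31 voters total):
Site B vs Site H: Site H wins 19–12.
Site B vs Site D: Site B wins 17–14.
Site H vs Site D: Site D wins 16–15.
No candidate beats all others: Site B beats Site D beats Site H beats Site B, a majority cycle.

None — there is no Condorcet winner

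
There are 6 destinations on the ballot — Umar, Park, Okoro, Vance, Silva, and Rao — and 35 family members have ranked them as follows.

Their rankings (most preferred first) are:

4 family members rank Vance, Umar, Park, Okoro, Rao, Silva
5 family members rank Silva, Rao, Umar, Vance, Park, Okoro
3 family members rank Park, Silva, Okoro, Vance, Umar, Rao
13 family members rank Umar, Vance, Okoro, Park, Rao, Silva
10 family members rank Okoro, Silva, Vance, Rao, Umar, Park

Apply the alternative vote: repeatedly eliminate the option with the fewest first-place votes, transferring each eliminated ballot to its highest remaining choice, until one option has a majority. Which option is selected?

Umar

Round 1: Umar 13, Okoro 10, Silva 5, Vance 4, Park 3, Rao 0. Rao has the fewest and is eliminated.
Round 2: Umar 13, Okoro 10, Silva 5, Vance 4, Park 3. Park has the fewest and is eliminated.
Round 3: Umar 13, Okoro 10, Silva 8, Vance 4. Vance has the fewest and is eliminated.
Round 4: Umar 17, Okoro 10, Silva 8. Silva has the fewest and is eliminated.
Round 5: Umar 22, Okoro 13. Umar has a majority.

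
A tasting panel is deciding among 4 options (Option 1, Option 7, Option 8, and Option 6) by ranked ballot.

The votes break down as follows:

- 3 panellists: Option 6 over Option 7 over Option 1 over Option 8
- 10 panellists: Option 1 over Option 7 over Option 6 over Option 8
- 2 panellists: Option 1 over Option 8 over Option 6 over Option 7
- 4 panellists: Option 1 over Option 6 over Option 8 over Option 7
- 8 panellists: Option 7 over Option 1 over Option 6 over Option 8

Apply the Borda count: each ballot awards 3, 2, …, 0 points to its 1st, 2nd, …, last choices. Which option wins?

Borda scores:
  Option 1: 3·1 + 10·3 + 2·3 + 4·3 + 8·2 = 67
  Option 7: 3·2 + 10·2 + 2·0 + 4·0 + 8·3 = 50
  Option 8: 3·0 + 10·0 + 2·2 + 4·1 + 8·0 = 8
  Option 6: 3·3 + 10·1 + 2·1 + 4·2 + 8·1 = 37
Option 1 has the highest total.

Option 1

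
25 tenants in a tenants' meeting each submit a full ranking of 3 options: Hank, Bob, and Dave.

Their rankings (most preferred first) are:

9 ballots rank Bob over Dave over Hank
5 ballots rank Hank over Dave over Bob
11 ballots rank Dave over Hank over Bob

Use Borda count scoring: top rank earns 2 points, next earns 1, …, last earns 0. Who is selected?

Borda scores:
  Hank: 9·0 + 5·2 + 11·1 = 21
  Bob: 9·2 + 5·0 + 11·0 = 18
  Dave: 9·1 + 5·1 + 11·2 = 36
Dave has the highest total.

Dave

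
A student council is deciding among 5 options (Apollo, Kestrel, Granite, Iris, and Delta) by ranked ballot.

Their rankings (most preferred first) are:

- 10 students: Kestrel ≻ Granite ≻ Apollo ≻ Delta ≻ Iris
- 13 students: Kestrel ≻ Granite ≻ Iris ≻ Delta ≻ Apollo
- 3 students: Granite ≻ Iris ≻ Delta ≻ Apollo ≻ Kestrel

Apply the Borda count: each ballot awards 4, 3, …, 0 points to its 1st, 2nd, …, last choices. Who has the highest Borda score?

Borda scores:
  Apollo: 10·2 + 13·0 + 3·1 = 23
  Kestrel: 10·4 + 13·4 + 3·0 = 92
  Granite: 10·3 + 13·3 + 3·4 = 81
  Iris: 10·0 + 13·2 + 3·3 = 35
  Delta: 10·1 + 13·1 + 3·2 = 29
Kestrel has the highest total.

Kestrel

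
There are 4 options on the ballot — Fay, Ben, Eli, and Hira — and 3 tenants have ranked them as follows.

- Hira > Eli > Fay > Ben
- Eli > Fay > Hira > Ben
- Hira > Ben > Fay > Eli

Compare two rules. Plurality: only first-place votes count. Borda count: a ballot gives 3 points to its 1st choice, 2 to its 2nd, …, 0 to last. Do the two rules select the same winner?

Plurality first-place counts: Fay 0, Ben 0, Eli 1, Hira 2 → Hira.
Borda totals: Fay 4, Ben 2, Eli 5, Hira 7 → Hira.
The two rules agree on Hira.

Yes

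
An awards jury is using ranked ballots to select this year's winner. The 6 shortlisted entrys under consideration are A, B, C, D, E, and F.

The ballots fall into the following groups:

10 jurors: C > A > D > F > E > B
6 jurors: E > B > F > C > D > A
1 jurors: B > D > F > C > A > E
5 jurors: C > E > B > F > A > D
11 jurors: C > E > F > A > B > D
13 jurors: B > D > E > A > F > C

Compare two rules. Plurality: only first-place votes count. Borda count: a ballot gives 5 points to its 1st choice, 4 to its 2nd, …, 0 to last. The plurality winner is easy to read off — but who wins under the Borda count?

C

Plurality first-place counts: A 0, B 14, C 26, D 0, E 6, F 0 → C.
Borda totals: A 94, B 120, C 144, D 92, E 143, F 97 → C.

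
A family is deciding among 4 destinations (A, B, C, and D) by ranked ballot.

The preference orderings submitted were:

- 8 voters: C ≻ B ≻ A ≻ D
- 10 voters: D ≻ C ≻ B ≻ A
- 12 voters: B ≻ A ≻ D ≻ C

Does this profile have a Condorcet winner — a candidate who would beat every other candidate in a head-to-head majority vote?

No

Head-to-head results (30 voters total):
A vs B: B wins 30–0.
A vs C: C wins 18–12.
A vs D: A wins 20–10.
B vs C: C wins 18–12.
B vs D: B wins 20–10.
C vs D: D wins 22–8.
No candidate beats all others: A beats D beats C beats A, a majority cycle.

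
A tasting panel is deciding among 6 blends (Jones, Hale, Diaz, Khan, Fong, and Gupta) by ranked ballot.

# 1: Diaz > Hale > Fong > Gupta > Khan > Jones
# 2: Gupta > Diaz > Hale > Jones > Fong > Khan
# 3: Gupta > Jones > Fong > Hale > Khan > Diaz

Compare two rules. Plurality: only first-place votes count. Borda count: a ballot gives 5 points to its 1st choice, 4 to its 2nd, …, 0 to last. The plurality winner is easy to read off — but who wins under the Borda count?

Gupta

Plurality first-place counts: Jones 0, Hale 0, Diaz 1, Khan 0, Fong 0, Gupta 2 → Gupta.
Borda totals: Jones 6, Hale 9, Diaz 9, Khan 2, Fong 7, Gupta 12 → Gupta.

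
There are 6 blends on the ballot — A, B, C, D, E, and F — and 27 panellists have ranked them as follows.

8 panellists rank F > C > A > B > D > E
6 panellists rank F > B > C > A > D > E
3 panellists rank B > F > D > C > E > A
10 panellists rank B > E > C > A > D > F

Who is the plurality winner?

First-place vote totals:
  A: 0
  B: 13
  C: 0
  D: 0
  E: 0
  F: 14
F has the most first-place votes.

F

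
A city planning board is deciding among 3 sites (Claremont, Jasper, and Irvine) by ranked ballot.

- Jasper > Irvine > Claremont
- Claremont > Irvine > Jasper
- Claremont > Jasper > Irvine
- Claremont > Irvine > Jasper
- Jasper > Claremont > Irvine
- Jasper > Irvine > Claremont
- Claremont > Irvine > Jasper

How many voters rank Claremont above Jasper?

Ballots ranking Claremont above Jasper: 4.
Ballots ranking Jasper above Claremont: 3.
So 4 of 7 voters prefer Claremont to Jasper.

4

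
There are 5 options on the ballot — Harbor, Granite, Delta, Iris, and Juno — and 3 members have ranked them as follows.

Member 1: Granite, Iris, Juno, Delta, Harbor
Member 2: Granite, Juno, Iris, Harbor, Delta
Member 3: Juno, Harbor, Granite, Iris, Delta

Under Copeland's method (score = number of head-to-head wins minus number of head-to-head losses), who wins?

Granite

Pairwise results:
  Harbor vs Granite: Granite wins 2–1.
  Harbor vs Delta: Harbor wins 2–1.
  Harbor vs Iris: Iris wins 2–1.
  Harbor vs Juno: Juno wins 3–0.
  Granite vs Delta: Granite wins 3–0.
  Granite vs Iris: Granite wins 3–0.
  Granite vs Juno: Granite wins 2–1.
  Delta vs Iris: Iris wins 3–0.
  Delta vs Juno: Juno wins 3–0.
  Iris vs Juno: Juno wins 2–1.
Copeland scores (wins − losses):
  Harbor: 1 − 3 = -2
  Granite: 4 − 0 = 4
  Delta: 0 − 4 = -4
  Iris: 2 − 2 = 0
  Juno: 3 − 1 = 2
Granite has the best Copeland score.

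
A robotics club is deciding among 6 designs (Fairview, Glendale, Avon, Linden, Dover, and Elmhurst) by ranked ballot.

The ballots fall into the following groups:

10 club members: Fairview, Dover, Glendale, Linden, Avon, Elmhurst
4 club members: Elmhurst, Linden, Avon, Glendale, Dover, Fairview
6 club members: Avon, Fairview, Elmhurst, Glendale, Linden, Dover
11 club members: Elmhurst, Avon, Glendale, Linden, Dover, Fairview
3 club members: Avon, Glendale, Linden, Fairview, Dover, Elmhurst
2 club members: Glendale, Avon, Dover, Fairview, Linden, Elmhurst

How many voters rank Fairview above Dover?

19

Ballots ranking Fairview above Dover: 10+6+3 = 19.
Ballots ranking Dover above Fairview: 4+11+2 = 17.
So 19 of 36 voters prefer Fairview to Dover.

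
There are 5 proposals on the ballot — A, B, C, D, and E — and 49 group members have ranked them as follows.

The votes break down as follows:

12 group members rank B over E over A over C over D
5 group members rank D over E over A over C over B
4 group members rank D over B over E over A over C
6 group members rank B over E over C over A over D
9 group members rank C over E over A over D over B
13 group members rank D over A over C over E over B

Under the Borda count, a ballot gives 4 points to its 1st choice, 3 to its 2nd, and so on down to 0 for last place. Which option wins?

E

Borda scores:
  A: 12·2 + 5·2 + 4·1 + 6·1 + 9·2 + 13·3 = 101
  B: 12·4 + 5·0 + 4·3 + 6·4 + 9·0 + 13·0 = 84
  C: 12·1 + 5·1 + 4·0 + 6·2 + 9·4 + 13·2 = 91
  D: 12·0 + 5·4 + 4·4 + 6·0 + 9·1 + 13·4 = 97
  E: 12·3 + 5·3 + 4·2 + 6·3 + 9·3 + 13·1 = 117
E has the highest total.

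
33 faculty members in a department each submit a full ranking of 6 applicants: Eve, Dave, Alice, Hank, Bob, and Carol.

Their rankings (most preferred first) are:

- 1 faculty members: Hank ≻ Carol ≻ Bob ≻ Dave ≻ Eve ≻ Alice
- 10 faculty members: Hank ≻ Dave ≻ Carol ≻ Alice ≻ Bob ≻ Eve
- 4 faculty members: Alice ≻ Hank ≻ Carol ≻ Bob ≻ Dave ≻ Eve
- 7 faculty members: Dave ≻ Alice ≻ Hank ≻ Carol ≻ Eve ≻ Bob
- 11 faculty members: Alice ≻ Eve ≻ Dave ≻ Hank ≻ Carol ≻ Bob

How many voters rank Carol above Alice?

11

Ballots ranking Carol above Alice: 1+10 = 11.
Ballots ranking Alice above Carol: 4+7+11 = 22.
So 11 of 33 voters prefer Carol to Alice.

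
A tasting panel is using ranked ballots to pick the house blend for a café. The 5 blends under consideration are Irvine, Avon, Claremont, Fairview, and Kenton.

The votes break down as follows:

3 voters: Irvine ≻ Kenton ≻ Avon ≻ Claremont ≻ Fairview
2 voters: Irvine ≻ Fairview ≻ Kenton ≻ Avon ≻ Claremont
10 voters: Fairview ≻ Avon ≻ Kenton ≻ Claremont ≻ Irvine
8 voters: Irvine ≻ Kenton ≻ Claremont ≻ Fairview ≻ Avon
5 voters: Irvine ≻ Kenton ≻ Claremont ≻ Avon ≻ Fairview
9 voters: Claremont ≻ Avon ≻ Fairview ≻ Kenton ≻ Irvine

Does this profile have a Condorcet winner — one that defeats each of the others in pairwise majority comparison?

No

Head-to-head results (37 voters total):
Irvine vs Avon: Avon wins 19–18.
Irvine vs Claremont: Claremont wins 19–18.
Irvine vs Fairview: Fairview wins 19–18.
Irvine vs Kenton: Kenton wins 19–18.
Avon vs Claremont: Claremont wins 22–15.
Avon vs Fairview: Fairview wins 20–17.
Avon vs Kenton: Avon wins 19–18.
Claremont vs Fairview: Claremont wins 25–12.
Claremont vs Kenton: Kenton wins 28–9.
Fairview vs Kenton: Fairview wins 21–16.
No candidate beats all others: Avon beats Kenton beats Claremont beats Avon, a majority cycle.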